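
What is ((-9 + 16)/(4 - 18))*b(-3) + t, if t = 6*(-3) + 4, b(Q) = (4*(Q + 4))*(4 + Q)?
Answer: -16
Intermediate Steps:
b(Q) = (4 + Q)*(16 + 4*Q) (b(Q) = (4*(4 + Q))*(4 + Q) = (16 + 4*Q)*(4 + Q) = (4 + Q)*(16 + 4*Q))
t = -14 (t = -18 + 4 = -14)
((-9 + 16)/(4 - 18))*b(-3) + t = ((-9 + 16)/(4 - 18))*(64 + 4*(-3)**2 + 32*(-3)) - 14 = (7/(-14))*(64 + 4*9 - 96) - 14 = (7*(-1/14))*(64 + 36 - 96) - 14 = -1/2*4 - 14 = -2 - 14 = -16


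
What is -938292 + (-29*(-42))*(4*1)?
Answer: -933420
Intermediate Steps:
-938292 + (-29*(-42))*(4*1) = -938292 + 1218*4 = -938292 + 4872 = -933420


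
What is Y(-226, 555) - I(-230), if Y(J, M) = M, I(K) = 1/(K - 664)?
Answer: 496171/894 ≈ 555.00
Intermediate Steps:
I(K) = 1/(-664 + K)
Y(-226, 555) - I(-230) = 555 - 1/(-664 - 230) = 555 - 1/(-894) = 555 - 1*(-1/894) = 555 + 1/894 = 496171/894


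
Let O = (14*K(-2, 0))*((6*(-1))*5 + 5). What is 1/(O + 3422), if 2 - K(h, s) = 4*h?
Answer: -1/78 ≈ -0.012821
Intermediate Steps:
K(h, s) = 2 - 4*h
O = -3500 (O = (14*(2 - 4*(-2)))*((6*(-1))*5 + 5) = (14*(2 + 8))*(-6*5 + 5) = (14*10)*(-30 + 5) = 140*(-25) = -3500)
1/(O + 3422) = 1/(-3500 + 3422) = 1/(-78) = -1/78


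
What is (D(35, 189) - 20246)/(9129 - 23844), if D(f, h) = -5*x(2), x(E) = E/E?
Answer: 20251/14715 ≈ 1.3762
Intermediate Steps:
x(E) = 1
D(f, h) = -5 (D(f, h) = -5*1 = -5)
(D(35, 189) - 20246)/(9129 - 23844) = (-5 - 20246)/(9129 - 23844) = -20251/(-14715) = -20251*(-1/14715) = 20251/14715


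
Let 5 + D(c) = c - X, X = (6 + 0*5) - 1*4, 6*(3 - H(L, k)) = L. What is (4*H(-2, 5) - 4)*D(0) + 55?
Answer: -31/3 ≈ -10.333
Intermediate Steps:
H(L, k) = 3 - L/6
X = 2 (X = (6 + 0) - 4 = 6 - 4 = 2)
D(c) = -7 + c (D(c) = -5 + (c - 1*2) = -5 + (c - 2) = -5 + (-2 + c) = -7 + c)
(4*H(-2, 5) - 4)*D(0) + 55 = (4*(3 - ⅙*(-2)) - 4)*(-7 + 0) + 55 = (4*(3 + ⅓) - 4)*(-7) + 55 = (4*(10/3) - 4)*(-7) + 55 = (40/3 - 4)*(-7) + 55 = (28/3)*(-7) + 55 = -196/3 + 55 = -31/3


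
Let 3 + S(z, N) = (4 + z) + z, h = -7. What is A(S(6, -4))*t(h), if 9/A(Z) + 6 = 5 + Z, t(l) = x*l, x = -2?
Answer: 21/2 ≈ 10.500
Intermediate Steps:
t(l) = -2*l
S(z, N) = 1 + 2*z (S(z, N) = -3 + ((4 + z) + z) = -3 + (4 + 2*z) = 1 + 2*z)
A(Z) = 9/(-1 + Z) (A(Z) = 9/(-6 + (5 + Z)) = 9/(-1 + Z))
A(S(6, -4))*t(h) = (9/(-1 + (1 + 2*6)))*(-2*(-7)) = (9/(-1 + (1 + 12)))*14 = (9/(-1 + 13))*14 = (9/12)*14 = (9*(1/12))*14 = (¾)*14 = 21/2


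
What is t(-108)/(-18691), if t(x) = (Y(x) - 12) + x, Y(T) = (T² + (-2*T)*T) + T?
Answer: 11892/18691 ≈ 0.63624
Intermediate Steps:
Y(T) = T - T² (Y(T) = (T² - 2*T²) + T = -T² + T = T - T²)
t(x) = -12 + x + x*(1 - x) (t(x) = (x*(1 - x) - 12) + x = (-12 + x*(1 - x)) + x = -12 + x + x*(1 - x))
t(-108)/(-18691) = (-12 - 108 - 1*(-108)*(-1 - 108))/(-18691) = (-12 - 108 - 1*(-108)*(-109))*(-1/18691) = (-12 - 108 - 11772)*(-1/18691) = -11892*(-1/18691) = 11892/18691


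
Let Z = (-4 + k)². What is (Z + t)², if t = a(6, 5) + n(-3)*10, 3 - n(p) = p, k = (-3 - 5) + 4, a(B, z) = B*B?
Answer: 25600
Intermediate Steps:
a(B, z) = B²
k = -4 (k = -8 + 4 = -4)
n(p) = 3 - p
t = 96 (t = 6² + (3 - 1*(-3))*10 = 36 + (3 + 3)*10 = 36 + 6*10 = 36 + 60 = 96)
Z = 64 (Z = (-4 - 4)² = (-8)² = 64)
(Z + t)² = (64 + 96)² = 160² = 25600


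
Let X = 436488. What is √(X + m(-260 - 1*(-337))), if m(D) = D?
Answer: √436565 ≈ 660.73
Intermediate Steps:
√(X + m(-260 - 1*(-337))) = √(436488 + (-260 - 1*(-337))) = √(436488 + (-260 + 337)) = √(436488 + 77) = √436565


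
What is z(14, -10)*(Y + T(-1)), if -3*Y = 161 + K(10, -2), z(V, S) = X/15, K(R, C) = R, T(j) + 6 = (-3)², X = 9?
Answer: -162/5 ≈ -32.400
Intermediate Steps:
T(j) = 3 (T(j) = -6 + (-3)² = -6 + 9 = 3)
z(V, S) = ⅗ (z(V, S) = 9/15 = 9*(1/15) = ⅗)
Y = -57 (Y = -(161 + 10)/3 = -⅓*171 = -57)
z(14, -10)*(Y + T(-1)) = 3*(-57 + 3)/5 = (⅗)*(-54) = -162/5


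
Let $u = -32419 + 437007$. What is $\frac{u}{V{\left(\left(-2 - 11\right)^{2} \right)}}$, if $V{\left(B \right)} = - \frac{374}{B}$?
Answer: $- \frac{34187686}{187} \approx -1.8282 \cdot 10^{5}$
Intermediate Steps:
$u = 404588$
$\frac{u}{V{\left(\left(-2 - 11\right)^{2} \right)}} = \frac{404588}{\left(-374\right) \frac{1}{\left(-2 - 11\right)^{2}}} = \frac{404588}{\left(-374\right) \frac{1}{\left(-13\right)^{2}}} = \frac{404588}{\left(-374\right) \frac{1}{169}} = \frac{404588}{- \frac{374}{169}} = 404588 \left(- \frac{169}{374}\right) = - \frac{34187686}{187}$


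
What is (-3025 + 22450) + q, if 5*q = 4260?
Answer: 20277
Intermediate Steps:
q = 852 (q = (1/5)*4260 = 852)
(-3025 + 22450) + q = (-3025 + 22450) + 852 = 19425 + 852 = 20277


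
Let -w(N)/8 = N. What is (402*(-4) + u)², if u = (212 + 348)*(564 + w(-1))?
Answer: 101577338944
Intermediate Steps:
w(N) = -8*N
u = 320320 (u = (212 + 348)*(564 - 8*(-1)) = 560*(564 + 8) = 560*572 = 320320)
(402*(-4) + u)² = (402*(-4) + 320320)² = (-1608 + 320320)² = 318712² = 101577338944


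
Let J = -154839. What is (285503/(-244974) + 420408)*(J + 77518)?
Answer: -7963192666241369/244974 ≈ -3.2506e+10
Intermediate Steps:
(285503/(-244974) + 420408)*(J + 77518) = (285503/(-244974) + 420408)*(-154839 + 77518) = (285503*(-1/244974) + 420408)*(-77321) = (-285503/244974 + 420408)*(-77321) = (102988743889/244974)*(-77321) = -7963192666241369/244974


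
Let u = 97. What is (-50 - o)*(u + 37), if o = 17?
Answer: -8978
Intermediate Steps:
(-50 - o)*(u + 37) = (-50 - 1*17)*(97 + 37) = (-50 - 17)*134 = -67*134 = -8978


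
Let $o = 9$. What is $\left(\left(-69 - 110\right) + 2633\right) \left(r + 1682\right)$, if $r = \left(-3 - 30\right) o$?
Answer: $3398790$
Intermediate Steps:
$r = -297$ ($r = \left(-3 - 30\right) 9 = \left(-33\right) 9 = -297$)
$\left(\left(-69 - 110\right) + 2633\right) \left(r + 1682\right) = \left(\left(-69 - 110\right) + 2633\right) \left(-297 + 1682\right) = \left(\left(-69 - 110\right) + 2633\right) 1385 = \left(-179 + 2633\right) 1385 = 2454 \cdot 1385 = 3398790$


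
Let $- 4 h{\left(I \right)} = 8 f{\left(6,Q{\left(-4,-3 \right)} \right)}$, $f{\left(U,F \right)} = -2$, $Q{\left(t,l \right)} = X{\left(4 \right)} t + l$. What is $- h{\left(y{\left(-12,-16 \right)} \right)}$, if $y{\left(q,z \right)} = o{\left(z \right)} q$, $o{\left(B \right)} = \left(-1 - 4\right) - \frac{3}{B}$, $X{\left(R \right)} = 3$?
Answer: $-4$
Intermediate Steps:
$Q{\left(t,l \right)} = l + 3 t$ ($Q{\left(t,l \right)} = 3 t + l = l + 3 t$)
$o{\left(B \right)} = -5 - \frac{3}{B}$
$y{\left(q,z \right)} = q \left(-5 - \frac{3}{z}\right)$ ($y{\left(q,z \right)} = \left(-5 - \frac{3}{z}\right) q = q \left(-5 - \frac{3}{z}\right)$)
$h{\left(I \right)} = 4$ ($h{\left(I \right)} = - \frac{8 \left(-2\right)}{4} = \left(- \frac{1}{4}\right) \left(-16\right) = 4$)
$- h{\left(y{\left(-12,-16 \right)} \right)} = \left(-1\right) 4 = -4$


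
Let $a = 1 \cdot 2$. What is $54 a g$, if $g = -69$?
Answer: $-7452$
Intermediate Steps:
$a = 2$
$54 a g = 54 \cdot 2 \left(-69\right) = 108 \left(-69\right) = -7452$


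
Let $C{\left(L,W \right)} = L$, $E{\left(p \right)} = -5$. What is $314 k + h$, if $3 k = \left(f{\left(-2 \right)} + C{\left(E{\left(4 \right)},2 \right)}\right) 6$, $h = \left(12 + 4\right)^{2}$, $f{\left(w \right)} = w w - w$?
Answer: $884$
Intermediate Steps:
$f{\left(w \right)} = w^{2} - w$
$h = 256$ ($h = 16^{2} = 256$)
$k = 2$ ($k = \frac{\left(- 2 \left(-1 - 2\right) - 5\right) 6}{3} = \frac{\left(\left(-2\right) \left(-3\right) - 5\right) 6}{3} = \frac{\left(6 - 5\right) 6}{3} = \frac{1 \cdot 6}{3} = \frac{1}{3} \cdot 6 = 2$)
$314 k + h = 314 \cdot 2 + 256 = 628 + 256 = 884$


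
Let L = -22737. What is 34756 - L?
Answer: 57493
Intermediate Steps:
34756 - L = 34756 - 1*(-22737) = 34756 + 22737 = 57493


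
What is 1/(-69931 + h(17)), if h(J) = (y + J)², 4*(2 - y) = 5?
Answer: -16/1113855 ≈ -1.4365e-5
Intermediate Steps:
y = ¾ (y = 2 - ¼*5 = 2 - 5/4 = ¾ ≈ 0.75000)
h(J) = (¾ + J)²
1/(-69931 + h(17)) = 1/(-69931 + (3 + 4*17)²/16) = 1/(-69931 + (3 + 68)²/16) = 1/(-69931 + (1/16)*71²) = 1/(-69931 + (1/16)*5041) = 1/(-69931 + 5041/16) = 1/(-1113855/16) = -16/1113855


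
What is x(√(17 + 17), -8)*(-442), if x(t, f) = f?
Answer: 3536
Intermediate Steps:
x(√(17 + 17), -8)*(-442) = -8*(-442) = 3536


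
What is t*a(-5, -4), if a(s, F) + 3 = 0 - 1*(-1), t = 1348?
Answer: -2696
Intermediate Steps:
a(s, F) = -2 (a(s, F) = -3 + (0 - 1*(-1)) = -3 + (0 + 1) = -3 + 1 = -2)
t*a(-5, -4) = 1348*(-2) = -2696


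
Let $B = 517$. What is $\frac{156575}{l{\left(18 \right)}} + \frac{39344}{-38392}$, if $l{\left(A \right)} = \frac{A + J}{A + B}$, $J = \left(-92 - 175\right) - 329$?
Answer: $- \frac{402003674979}{2773822} \approx -1.4493 \cdot 10^{5}$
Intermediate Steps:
$J = -596$ ($J = \left(-92 - 175\right) - 329 = -267 - 329 = -596$)
$l{\left(A \right)} = \frac{-596 + A}{517 + A}$ ($l{\left(A \right)} = \frac{A - 596}{A + 517} = \frac{-596 + A}{517 + A}$)
$\frac{156575}{l{\left(18 \right)}} + \frac{39344}{-38392} = \frac{156575}{\frac{1}{517 + 18} \left(-596 + 18\right)} + \frac{39344}{-38392} = \frac{156575}{\frac{1}{535} \left(-578\right)} + 39344 \left(- \frac{1}{38392}\right) = \frac{156575}{\frac{1}{535} \left(-578\right)} - \frac{4918}{4799} = \frac{156575}{- \frac{578}{535}} - \frac{4918}{4799} = 156575 \left(- \frac{535}{578}\right) - \frac{4918}{4799} = - \frac{83767625}{578} - \frac{4918}{4799} = - \frac{402003674979}{2773822}$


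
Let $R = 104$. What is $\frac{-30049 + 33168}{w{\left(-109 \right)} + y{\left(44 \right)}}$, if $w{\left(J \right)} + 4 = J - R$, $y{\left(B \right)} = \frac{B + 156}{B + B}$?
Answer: $- \frac{34309}{2362} \approx -14.525$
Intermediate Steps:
$y{\left(B \right)} = \frac{156 + B}{2 B}$
$w{\left(J \right)} = -108 + J$ ($w{\left(J \right)} = -4 + \left(J - 104\right) = -4 + \left(-104 + J\right) = -108 + J$)
$\frac{-30049 + 33168}{w{\left(-109 \right)} + y{\left(44 \right)}} = \frac{-30049 + 33168}{\left(-108 - 109\right) + \frac{156 + 44}{2 \cdot 44}} = \frac{3119}{-217 + \frac{1}{2} \cdot \frac{1}{44} \cdot 200} = \frac{3119}{-217 + \frac{25}{11}} = \frac{3119}{- \frac{2362}{11}} = 3119 \left(- \frac{11}{2362}\right) = - \frac{34309}{2362}$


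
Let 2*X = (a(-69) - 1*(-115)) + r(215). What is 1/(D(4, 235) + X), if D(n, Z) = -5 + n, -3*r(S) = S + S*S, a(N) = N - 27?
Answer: -2/15463 ≈ -0.00012934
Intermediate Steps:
a(N) = -27 + N
r(S) = -S/3 - S**2/3 (r(S) = -(S + S*S)/3 = -(S + S**2)/3 = -S/3 - S**2/3)
X = -15461/2 (X = (((-27 - 69) - 1*(-115)) - 1/3*215*(1 + 215))/2 = ((-96 + 115) - 1/3*215*216)/2 = (19 - 15480)/2 = (1/2)*(-15461) = -15461/2 ≈ -7730.5)
1/(D(4, 235) + X) = 1/((-5 + 4) - 15461/2) = 1/(-1 - 15461/2) = 1/(-15463/2) = -2/15463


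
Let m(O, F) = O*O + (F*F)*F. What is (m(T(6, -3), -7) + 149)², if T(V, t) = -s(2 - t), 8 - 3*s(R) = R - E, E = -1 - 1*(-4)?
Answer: 36100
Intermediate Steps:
E = 3 (E = -1 + 4 = 3)
s(R) = 11/3 - R/3 (s(R) = 8/3 - (R - 1*3)/3 = 8/3 - (R - 3)/3 = 8/3 - (-3 + R)/3 = 8/3 + (1 - R/3) = 11/3 - R/3)
T(V, t) = -3 - t/3 (T(V, t) = -(11/3 - (2 - t)/3) = -(11/3 + (-⅔ + t/3)) = -(3 + t/3) = -3 - t/3)
m(O, F) = F³ + O² (m(O, F) = O² + F²*F = O² + F³ = F³ + O²)
(m(T(6, -3), -7) + 149)² = (((-7)³ + (-3 - ⅓*(-3))²) + 149)² = ((-343 + (-3 + 1)²) + 149)² = ((-343 + (-2)²) + 149)² = ((-343 + 4) + 149)² = (-339 + 149)² = (-190)² = 36100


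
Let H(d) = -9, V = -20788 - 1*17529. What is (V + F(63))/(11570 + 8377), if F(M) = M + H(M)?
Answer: -38263/19947 ≈ -1.9182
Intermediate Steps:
V = -38317 (V = -20788 - 17529 = -38317)
F(M) = -9 + M (F(M) = M - 9 = -9 + M)
(V + F(63))/(11570 + 8377) = (-38317 + (-9 + 63))/(11570 + 8377) = (-38317 + 54)/19947 = -38263*1/19947 = -38263/19947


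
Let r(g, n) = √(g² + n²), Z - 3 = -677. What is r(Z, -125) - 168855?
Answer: -168855 + √469901 ≈ -1.6817e+5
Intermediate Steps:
Z = -674 (Z = 3 - 677 = -674)
r(Z, -125) - 168855 = √((-674)² + (-125)²) - 168855 = √(454276 + 15625) - 168855 = √469901 - 168855 = -168855 + √469901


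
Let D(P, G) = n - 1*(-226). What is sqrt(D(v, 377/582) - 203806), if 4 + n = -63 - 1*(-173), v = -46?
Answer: I*sqrt(203474) ≈ 451.08*I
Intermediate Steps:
n = 106 (n = -4 + (-63 - 1*(-173)) = -4 + (-63 + 173) = -4 + 110 = 106)
D(P, G) = 332 (D(P, G) = 106 - 1*(-226) = 106 + 226 = 332)
sqrt(D(v, 377/582) - 203806) = sqrt(332 - 203806) = sqrt(-203474) = I*sqrt(203474)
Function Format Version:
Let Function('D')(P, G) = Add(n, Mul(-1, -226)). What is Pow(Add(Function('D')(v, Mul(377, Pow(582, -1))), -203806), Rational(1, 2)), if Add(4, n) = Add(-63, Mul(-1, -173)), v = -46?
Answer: Mul(I, Pow(203474, Rational(1, 2))) ≈ Mul(451.08, I)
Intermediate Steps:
n = 106 (n = Add(-4, Add(-63, Mul(-1, -173))) = Add(-4, Add(-63, 173)) = Add(-4, 110) = 106)
Function('D')(P, G) = 332 (Function('D')(P, G) = Add(106, Mul(-1, -226)) = Add(106, 226) = 332)
Pow(Add(Function('D')(v, Mul(377, Pow(582, -1))), -203806), Rational(1, 2)) = Pow(Add(332, -203806), Rational(1, 2)) = Pow(-203474, Rational(1, 2)) = Mul(I, Pow(203474, Rational(1, 2)))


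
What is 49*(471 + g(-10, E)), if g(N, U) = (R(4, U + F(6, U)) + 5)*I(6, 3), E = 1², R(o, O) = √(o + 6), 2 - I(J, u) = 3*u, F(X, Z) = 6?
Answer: 21364 - 343*√10 ≈ 20279.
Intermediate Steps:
I(J, u) = 2 - 3*u
R(o, O) = √(6 + o)
E = 1
g(N, U) = -35 - 7*√10 (g(N, U) = (√(6 + 4) + 5)*(2 - 3*3) = (√10 + 5)*(2 - 9) = (5 + √10)*(-7) = -35 - 7*√10)
49*(471 + g(-10, E)) = 49*(471 + (-35 - 7*√10)) = 49*(436 - 7*√10) = 21364 - 343*√10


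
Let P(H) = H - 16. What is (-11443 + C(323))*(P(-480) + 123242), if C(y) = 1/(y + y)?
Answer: -453680079021/323 ≈ -1.4046e+9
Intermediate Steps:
P(H) = -16 + H
C(y) = 1/(2*y)
(-11443 + C(323))*(P(-480) + 123242) = (-11443 + (1/2)/323)*((-16 - 480) + 123242) = (-11443 + (1/2)*(1/323))*(-496 + 123242) = (-11443 + 1/646)*122746 = -7392177/646*122746 = -453680079021/323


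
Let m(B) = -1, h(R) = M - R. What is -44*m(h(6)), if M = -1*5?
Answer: 44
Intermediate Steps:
M = -5
h(R) = -5 - R
-44*m(h(6)) = -44*(-1) = 44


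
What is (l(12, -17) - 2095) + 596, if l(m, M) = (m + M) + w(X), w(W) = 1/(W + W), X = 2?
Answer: -6015/4 ≈ -1503.8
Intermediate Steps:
w(W) = 1/(2*W)
l(m, M) = 1/4 + M + m (l(m, M) = (m + M) + (1/2)/2 = (M + m) + (1/2)*(1/2) = (M + m) + 1/4 = 1/4 + M + m)
(l(12, -17) - 2095) + 596 = ((1/4 - 17 + 12) - 2095) + 596 = (-19/4 - 2095) + 596 = -8399/4 + 596 = -6015/4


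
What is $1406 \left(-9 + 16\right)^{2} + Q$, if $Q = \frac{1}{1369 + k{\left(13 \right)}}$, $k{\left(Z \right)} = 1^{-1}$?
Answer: $\frac{94384781}{1370} \approx 68894.0$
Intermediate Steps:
$k{\left(Z \right)} = 1$
$Q = \frac{1}{1370}$ ($Q = \frac{1}{1369 + 1} = \frac{1}{1370} \approx 0.00072993$)
$1406 \left(-9 + 16\right)^{2} + Q = 1406 \left(-9 + 16\right)^{2} + \frac{1}{1370} = 1406 \cdot 7^{2} + \frac{1}{1370} = 1406 \cdot 49 + \frac{1}{1370} = 68894 + \frac{1}{1370} = \frac{94384781}{1370}$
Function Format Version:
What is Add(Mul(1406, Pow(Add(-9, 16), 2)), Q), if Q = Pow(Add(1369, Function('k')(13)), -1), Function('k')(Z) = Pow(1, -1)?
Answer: Rational(94384781, 1370) ≈ 68894.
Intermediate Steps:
Function('k')(Z) = 1
Q = Rational(1, 1370) (Q = Pow(Add(1369, 1), -1) = Pow(1370, -1) = Rational(1, 1370) ≈ 0.00072993)
Add(Mul(1406, Pow(Add(-9, 16), 2)), Q) = Add(Mul(1406, Pow(Add(-9, 16), 2)), Rational(1, 1370)) = Add(Mul(1406, Pow(7, 2)), Rational(1, 1370)) = Add(Mul(1406, 49), Rational(1, 1370)) = Add(68894, Rational(1, 1370)) = Rational(94384781, 1370)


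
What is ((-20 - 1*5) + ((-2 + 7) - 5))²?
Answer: 625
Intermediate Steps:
((-20 - 1*5) + ((-2 + 7) - 5))² = ((-20 - 5) + (5 - 5))² = (-25 + 0)² = (-25)² = 625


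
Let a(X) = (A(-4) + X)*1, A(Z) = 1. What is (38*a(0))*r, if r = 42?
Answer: 1596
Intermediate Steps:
a(X) = 1 + X (a(X) = (1 + X)*1 = 1 + X)
(38*a(0))*r = (38*(1 + 0))*42 = (38*1)*42 = 38*42 = 1596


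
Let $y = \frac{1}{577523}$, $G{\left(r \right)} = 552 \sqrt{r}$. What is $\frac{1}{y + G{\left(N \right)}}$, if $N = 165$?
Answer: $- \frac{577523}{16768749198786488639} + \frac{184110114172008 \sqrt{165}}{16768749198786488639} \approx 0.00014103$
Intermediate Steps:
$y = \frac{1}{577523} \approx 1.7315 \cdot 10^{-6}$
$\frac{1}{y + G{\left(N \right)}} = \frac{1}{\frac{1}{577523} + 552 \sqrt{165}}$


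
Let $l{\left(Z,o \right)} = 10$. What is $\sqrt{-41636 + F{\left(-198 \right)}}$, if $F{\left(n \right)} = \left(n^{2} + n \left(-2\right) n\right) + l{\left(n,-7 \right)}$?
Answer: $i \sqrt{80830} \approx 284.31 i$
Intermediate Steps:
$F{\left(n \right)} = 10 - n^{2}$ ($F{\left(n \right)} = \left(n^{2} + n \left(-2\right) n\right) + 10 = \left(n^{2} + - 2 n n\right) + 10 = \left(n^{2} - 2 n^{2}\right) + 10 = - n^{2} + 10 = 10 - n^{2}$)
$\sqrt{-41636 + F{\left(-198 \right)}} = \sqrt{-41636 + \left(10 - \left(-198\right)^{2}\right)} = \sqrt{-41636 + \left(10 - 39204\right)} = \sqrt{-41636 - 39194} = \sqrt{-80830} = i \sqrt{80830}$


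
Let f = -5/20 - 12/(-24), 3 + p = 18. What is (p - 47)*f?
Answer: -8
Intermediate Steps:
p = 15 (p = -3 + 18 = 15)
f = ¼ (f = -5*1/20 - 12*(-1/24) = -¼ + ½ = ¼ ≈ 0.25000)
(p - 47)*f = (15 - 47)*(¼) = -32*¼ = -8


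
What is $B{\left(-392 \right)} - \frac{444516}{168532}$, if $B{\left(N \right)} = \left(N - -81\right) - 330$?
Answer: $- \frac{27118382}{42133} \approx -643.64$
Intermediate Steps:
$B{\left(N \right)} = -249 + N$ ($B{\left(N \right)} = \left(N + 81\right) - 330 = \left(81 + N\right) - 330 = -249 + N$)
$B{\left(-392 \right)} - \frac{444516}{168532} = \left(-249 - 392\right) - \frac{444516}{168532} = -641 - \frac{111129}{42133} = - \frac{27118382}{42133}$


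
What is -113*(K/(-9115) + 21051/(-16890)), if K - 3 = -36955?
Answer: -3256203593/10263490 ≈ -317.26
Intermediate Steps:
K = -36952 (K = 3 - 36955 = -36952)
-113*(K/(-9115) + 21051/(-16890)) = -113*(-36952/(-9115) + 21051/(-16890)) = -113*(-36952*(-1/9115) + 21051*(-1/16890)) = -113*(36952/9115 - 7017/5630) = -113*28815961/10263490 = -3256203593/10263490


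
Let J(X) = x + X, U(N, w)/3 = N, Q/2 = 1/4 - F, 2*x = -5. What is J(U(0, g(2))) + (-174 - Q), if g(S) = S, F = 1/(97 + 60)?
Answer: -27787/157 ≈ -176.99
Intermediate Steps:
F = 1/157 ≈ 0.0063694
x = -5/2 (x = (½)*(-5) = -5/2 ≈ -2.5000)
Q = 153/314 (Q = 2*(1/4 - 1*1/157) = 2*(¼ - 1/157) = 2*(153/628) = 153/314 ≈ 0.48726)
U(N, w) = 3*N
J(X) = -5/2 + X
J(U(0, g(2))) + (-174 - Q) = (-5/2 + 3*0) + (-174 - 1*153/314) = (-5/2 + 0) + (-174 - 153/314) = -5/2 - 54789/314 = -27787/157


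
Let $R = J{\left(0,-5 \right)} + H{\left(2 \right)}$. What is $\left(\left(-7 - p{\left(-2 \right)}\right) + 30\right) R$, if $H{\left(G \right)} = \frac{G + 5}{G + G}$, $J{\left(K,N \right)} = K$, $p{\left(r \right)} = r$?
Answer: $\frac{175}{4} \approx 43.75$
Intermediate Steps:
$H{\left(G \right)} = \frac{5 + G}{2 G}$
$R = \frac{7}{4}$ ($R = 0 + \frac{5 + 2}{2 \cdot 2} = 0 + \frac{1}{2} \cdot \frac{1}{2} \cdot 7 = 0 + \frac{7}{4} = \frac{7}{4} \approx 1.75$)
$\left(\left(-7 - p{\left(-2 \right)}\right) + 30\right) R = \left(\left(-7 - -2\right) + 30\right) \frac{7}{4} = \left(\left(-7 + 2\right) + 30\right) \frac{7}{4} = \left(-5 + 30\right) \frac{7}{4} = 25 \cdot \frac{7}{4} = \frac{175}{4}$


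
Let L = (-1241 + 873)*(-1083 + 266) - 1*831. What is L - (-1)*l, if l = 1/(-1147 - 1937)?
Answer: 924660299/3084 ≈ 2.9983e+5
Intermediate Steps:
l = -1/3084 (l = 1/(-3084) = -1/3084 ≈ -0.00032425)
L = 299825 (L = -368*(-817) - 831 = 300656 - 831 = 299825)
L - (-1)*l = 299825 - (-1)*(-1)/3084 = 299825 - 1*1/3084 = 299825 - 1/3084 = 924660299/3084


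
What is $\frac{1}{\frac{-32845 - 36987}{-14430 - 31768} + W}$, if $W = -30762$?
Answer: $- \frac{23099}{710536522} \approx -3.2509 \cdot 10^{-5}$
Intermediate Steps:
$\frac{1}{\frac{-32845 - 36987}{-14430 - 31768} + W} = \frac{1}{\frac{-32845 - 36987}{-14430 - 31768} - 30762} = \frac{1}{- \frac{69832}{-46198} - 30762} = \frac{1}{\left(-69832\right) \left(- \frac{1}{46198}\right) - 30762} = \frac{1}{\frac{34916}{23099} - 30762} = \frac{1}{- \frac{710536522}{23099}} = - \frac{23099}{710536522}$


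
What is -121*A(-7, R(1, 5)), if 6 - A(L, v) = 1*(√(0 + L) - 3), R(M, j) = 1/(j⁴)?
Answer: -1089 + 121*I*√7 ≈ -1089.0 + 320.14*I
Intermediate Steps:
R(M, j) = j⁻⁴
A(L, v) = 9 - √L (A(L, v) = 6 - (√(0 + L) - 3) = 6 - (√L - 3) = 6 - (-3 + √L) = 6 + (3 - √L) = 9 - √L)
-121*A(-7, R(1, 5)) = -121*(9 - √(-7)) = -121*(9 - I*√7) = -1089 + 121*I*√7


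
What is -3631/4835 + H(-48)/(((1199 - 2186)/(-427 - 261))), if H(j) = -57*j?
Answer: 3032555161/1590715 ≈ 1906.4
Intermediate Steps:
-3631/4835 + H(-48)/(((1199 - 2186)/(-427 - 261))) = -3631/4835 + (-57*(-48))/(((1199 - 2186)/(-427 - 261))) = -3631*1/4835 + 2736/((-987/(-688))) = -3631/4835 + 2736/((-987*(-1/688))) = -3631/4835 + 2736/(987/688) = -3631/4835 + 2736*(688/987) = -3631/4835 + 627456/329 = 3032555161/1590715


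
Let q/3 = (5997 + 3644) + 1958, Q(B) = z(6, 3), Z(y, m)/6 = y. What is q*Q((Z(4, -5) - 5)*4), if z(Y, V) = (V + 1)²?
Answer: 556752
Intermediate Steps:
Z(y, m) = 6*y
z(Y, V) = (1 + V)²
Q(B) = 16 (Q(B) = (1 + 3)² = 4² = 16)
q = 34797 (q = 3*((5997 + 3644) + 1958) = 3*(9641 + 1958) = 3*11599 = 34797)
q*Q((Z(4, -5) - 5)*4) = 34797*16 = 556752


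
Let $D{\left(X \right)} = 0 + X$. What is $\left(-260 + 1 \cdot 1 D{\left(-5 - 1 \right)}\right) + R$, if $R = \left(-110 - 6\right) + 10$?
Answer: $-372$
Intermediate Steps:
$D{\left(X \right)} = X$
$R = -106$ ($R = -116 + 10 = -106$)
$\left(-260 + 1 \cdot 1 D{\left(-5 - 1 \right)}\right) + R = \left(-260 + 1 \cdot 1 \left(-5 - 1\right)\right) - 106 = \left(-260 + 1 \left(-5 - 1\right)\right) - 106 = \left(-260 + 1 \left(-6\right)\right) - 106 = \left(-260 - 6\right) - 106 = -266 - 106 = -372$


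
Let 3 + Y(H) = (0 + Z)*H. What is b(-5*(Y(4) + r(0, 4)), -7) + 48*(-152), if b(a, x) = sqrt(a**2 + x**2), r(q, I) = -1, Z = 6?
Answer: -7296 + sqrt(10049) ≈ -7195.8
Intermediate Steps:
Y(H) = -3 + 6*H (Y(H) = -3 + (0 + 6)*H = -3 + 6*H)
b(-5*(Y(4) + r(0, 4)), -7) + 48*(-152) = sqrt((-5*((-3 + 6*4) - 1))**2 + (-7)**2) + 48*(-152) = sqrt((-5*((-3 + 24) - 1))**2 + 49) - 7296 = sqrt((-5*(21 - 1))**2 + 49) - 7296 = sqrt((-5*20)**2 + 49) - 7296 = sqrt((-100)**2 + 49) - 7296 = sqrt(10000 + 49) - 7296 = sqrt(10049) - 7296 = -7296 + sqrt(10049)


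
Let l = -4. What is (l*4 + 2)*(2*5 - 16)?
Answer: 84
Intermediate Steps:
(l*4 + 2)*(2*5 - 16) = (-4*4 + 2)*(2*5 - 16) = (-16 + 2)*(10 - 16) = -14*(-6) = 84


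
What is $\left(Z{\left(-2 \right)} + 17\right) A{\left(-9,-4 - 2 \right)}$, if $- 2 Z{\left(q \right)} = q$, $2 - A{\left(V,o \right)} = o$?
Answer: $144$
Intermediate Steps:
$A{\left(V,o \right)} = 2 - o$
$Z{\left(q \right)} = - \frac{q}{2}$
$\left(Z{\left(-2 \right)} + 17\right) A{\left(-9,-4 - 2 \right)} = \left(\left(- \frac{1}{2}\right) \left(-2\right) + 17\right) \left(2 - \left(-4 - 2\right)\right) = \left(1 + 17\right) \left(2 - -6\right) = 18 \left(2 + 6\right) = 18 \cdot 8 = 144$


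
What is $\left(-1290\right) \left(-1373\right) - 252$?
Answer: $1770918$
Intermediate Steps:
$\left(-1290\right) \left(-1373\right) - 252 = 1771170 - 252 = 1770918$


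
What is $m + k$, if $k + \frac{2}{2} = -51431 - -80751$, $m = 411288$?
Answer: $440607$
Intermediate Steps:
$k = 29319$ ($k = -1 - -29320 = -1 + \left(-51431 + 80751\right) = -1 + 29320 = 29319$)
$m + k = 411288 + 29319 = 440607$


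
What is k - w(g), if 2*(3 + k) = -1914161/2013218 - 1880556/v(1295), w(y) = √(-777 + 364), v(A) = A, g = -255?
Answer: -3804090731563/5214234620 - I*√413 ≈ -729.56 - 20.322*I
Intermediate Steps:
w(y) = I*√413 (w(y) = √(-413) = I*√413)
k = -3804090731563/5214234620 (k = -3 + (-1914161/2013218 - 1880556/1295)/2 = -3 + (½)*(-3788448027703/2607117310) = -3 - 3788448027703/5214234620 = -3804090731563/5214234620 ≈ -729.56)
k - w(g) = -3804090731563/5214234620 - I*√413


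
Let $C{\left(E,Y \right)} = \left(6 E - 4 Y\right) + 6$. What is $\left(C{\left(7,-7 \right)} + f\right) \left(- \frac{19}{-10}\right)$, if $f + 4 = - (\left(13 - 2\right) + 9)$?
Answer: $\frac{494}{5} \approx 98.8$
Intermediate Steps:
$C{\left(E,Y \right)} = 6 - 4 Y + 6 E$ ($C{\left(E,Y \right)} = \left(- 4 Y + 6 E\right) + 6 = 6 - 4 Y + 6 E$)
$f = -24$ ($f = -4 - \left(\left(13 - 2\right) + 9\right) = -4 - \left(11 + 9\right) = -4 - 20 = -24$)
$\left(C{\left(7,-7 \right)} + f\right) \left(- \frac{19}{-10}\right) = \left(\left(6 - -28 + 6 \cdot 7\right) - 24\right) \left(- \frac{19}{-10}\right) = \left(\left(6 + 28 + 42\right) - 24\right) \left(\left(-19\right) \left(- \frac{1}{10}\right)\right) = \left(76 - 24\right) \frac{19}{10} = 52 \cdot \frac{19}{10} = \frac{494}{5}$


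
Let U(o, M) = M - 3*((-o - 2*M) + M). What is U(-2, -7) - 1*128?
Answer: -162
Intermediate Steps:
U(o, M) = 3*o + 4*M (U(o, M) = M - 3*(-M - o) = M + (3*M + 3*o) = 3*o + 4*M)
U(-2, -7) - 1*128 = (3*(-2) + 4*(-7)) - 1*128 = (-6 - 28) - 128 = -34 - 128 = -162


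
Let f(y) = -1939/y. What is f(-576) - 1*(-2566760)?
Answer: 1478455699/576 ≈ 2.5668e+6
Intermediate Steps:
f(-576) - 1*(-2566760) = -1939/(-576) - 1*(-2566760) = -1939*(-1/576) + 2566760 = 1939/576 + 2566760 = 1478455699/576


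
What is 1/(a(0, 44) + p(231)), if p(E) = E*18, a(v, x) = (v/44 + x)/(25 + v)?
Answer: 25/103994 ≈ 0.00024040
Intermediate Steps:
a(v, x) = (x + v/44)/(25 + v) (a(v, x) = (v*(1/44) + x)/(25 + v) = (v/44 + x)/(25 + v) = (x + v/44)/(25 + v))
p(E) = 18*E
1/(a(0, 44) + p(231)) = 1/((44 + (1/44)*0)/(25 + 0) + 18*231) = 1/((44 + 0)/25 + 4158) = 1/((1/25)*44 + 4158) = 1/(44/25 + 4158) = 1/(103994/25) = 25/103994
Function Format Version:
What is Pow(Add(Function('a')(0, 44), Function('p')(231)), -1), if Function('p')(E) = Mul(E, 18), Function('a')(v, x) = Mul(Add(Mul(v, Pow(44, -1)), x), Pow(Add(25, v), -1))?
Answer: Rational(25, 103994) ≈ 0.00024040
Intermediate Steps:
Function('a')(v, x) = Mul(Pow(Add(25, v), -1), Add(x, Mul(Rational(1, 44), v))) (Function('a')(v, x) = Mul(Add(Mul(v, Rational(1, 44)), x), Pow(Add(25, v), -1)) = Mul(Add(Mul(Rational(1, 44), v), x), Pow(Add(25, v), -1)) = Mul(Add(x, Mul(Rational(1, 44), v)), Pow(Add(25, v), -1)) = Mul(Pow(Add(25, v), -1), Add(x, Mul(Rational(1, 44), v))))
Function('p')(E) = Mul(18, E)
Pow(Add(Function('a')(0, 44), Function('p')(231)), -1) = Pow(Add(Mul(Pow(Add(25, 0), -1), Add(44, Mul(Rational(1, 44), 0))), Mul(18, 231)), -1) = Pow(Add(Mul(Pow(25, -1), Add(44, 0)), 4158), -1) = Pow(Add(Mul(Rational(1, 25), 44), 4158), -1) = Pow(Add(Rational(44, 25), 4158), -1) = Pow(Rational(103994, 25), -1) = Rational(25, 103994)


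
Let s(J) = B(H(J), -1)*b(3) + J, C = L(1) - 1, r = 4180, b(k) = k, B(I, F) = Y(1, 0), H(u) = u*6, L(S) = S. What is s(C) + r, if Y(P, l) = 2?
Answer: 4186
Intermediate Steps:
H(u) = 6*u
B(I, F) = 2
C = 0 (C = 1 - 1 = 0)
s(J) = 6 + J (s(J) = 2*3 + J = 6 + J)
s(C) + r = (6 + 0) + 4180 = 6 + 4180 = 4186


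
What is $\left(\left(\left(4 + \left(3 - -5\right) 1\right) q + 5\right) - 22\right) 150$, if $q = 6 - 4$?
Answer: $1050$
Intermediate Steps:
$q = 2$
$\left(\left(\left(4 + \left(3 - -5\right) 1\right) q + 5\right) - 22\right) 150 = \left(\left(\left(4 + \left(3 - -5\right) 1\right) 2 + 5\right) - 22\right) 150 = \left(\left(\left(4 + \left(3 + 5\right) 1\right) 2 + 5\right) - 22\right) 150 = \left(\left(\left(4 + 8 \cdot 1\right) 2 + 5\right) - 22\right) 150 = \left(\left(\left(4 + 8\right) 2 + 5\right) - 22\right) 150 = \left(\left(12 \cdot 2 + 5\right) - 22\right) 150 = \left(\left(24 + 5\right) - 22\right) 150 = \left(29 - 22\right) 150 = 7 \cdot 150 = 1050$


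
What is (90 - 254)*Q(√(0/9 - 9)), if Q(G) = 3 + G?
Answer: -492 - 492*I ≈ -492.0 - 492.0*I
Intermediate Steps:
(90 - 254)*Q(√(0/9 - 9)) = (90 - 254)*(3 + √(0/9 - 9)) = -164*(3 + √(0*(⅑) - 9)) = -164*(3 + √(0 - 9)) = -164*(3 + √(-9)) = -164*(3 + 3*I) = -492 - 492*I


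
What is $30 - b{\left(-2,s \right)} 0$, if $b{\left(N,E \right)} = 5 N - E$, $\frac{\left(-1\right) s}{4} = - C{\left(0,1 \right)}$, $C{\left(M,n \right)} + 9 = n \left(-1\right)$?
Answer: $0$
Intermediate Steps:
$C{\left(M,n \right)} = -9 - n$ ($C{\left(M,n \right)} = -9 + n \left(-1\right) = -9 - n$)
$s = -40$ ($s = - 4 \left(- (-9 - 1)\right) = - 4 \left(\left(-1\right) \left(-10\right)\right) = \left(-4\right) 10 = -40$)
$b{\left(N,E \right)} = - E + 5 N$
$30 - b{\left(-2,s \right)} 0 = 30 - (\left(-1\right) \left(-40\right) + 5 \left(-2\right)) 0 = 30 - (40 - 10) 0 = 30 \left(-1\right) 30 \cdot 0 = 30 \left(\left(-30\right) 0\right) = 30 \cdot 0 = 0$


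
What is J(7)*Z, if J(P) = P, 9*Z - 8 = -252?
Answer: -1708/9 ≈ -189.78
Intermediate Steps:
Z = -244/9 (Z = 8/9 + (⅑)*(-252) = 8/9 - 28 = -244/9 ≈ -27.111)
J(7)*Z = 7*(-244/9) = -1708/9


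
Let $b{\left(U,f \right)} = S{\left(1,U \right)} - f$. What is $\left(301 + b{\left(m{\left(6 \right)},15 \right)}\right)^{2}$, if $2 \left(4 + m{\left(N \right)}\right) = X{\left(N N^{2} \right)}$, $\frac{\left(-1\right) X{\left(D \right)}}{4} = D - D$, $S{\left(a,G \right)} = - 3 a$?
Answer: $80089$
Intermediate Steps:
$X{\left(D \right)} = 0$ ($X{\left(D \right)} = - 4 \left(D - D\right) = \left(-4\right) 0 = 0$)
$m{\left(N \right)} = -4$ ($m{\left(N \right)} = -4 + \frac{1}{2} \cdot 0 = -4 + 0 = -4$)
$b{\left(U,f \right)} = -3 - f$ ($b{\left(U,f \right)} = \left(-3\right) 1 - f = -3 - f$)
$\left(301 + b{\left(m{\left(6 \right)},15 \right)}\right)^{2} = \left(301 - 18\right)^{2} = 283^{2} = 80089$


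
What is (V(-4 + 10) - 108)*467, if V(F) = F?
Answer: -47634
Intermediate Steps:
(V(-4 + 10) - 108)*467 = ((-4 + 10) - 108)*467 = (6 - 108)*467 = -102*467 = -47634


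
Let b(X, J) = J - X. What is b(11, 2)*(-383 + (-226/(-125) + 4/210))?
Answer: 3001737/875 ≈ 3430.6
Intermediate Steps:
b(11, 2)*(-383 + (-226/(-125) + 4/210)) = (2 - 1*11)*(-383 + (-226/(-125) + 4/210)) = (2 - 11)*(-383 + (-226*(-1/125) + 4*(1/210))) = -9*(-383 + (226/125 + 2/105)) = -9*(-383 + 4796/2625) = -9*(-1000579/2625) = 3001737/875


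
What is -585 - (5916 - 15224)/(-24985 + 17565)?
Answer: -1087502/1855 ≈ -586.25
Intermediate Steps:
-585 - (5916 - 15224)/(-24985 + 17565) = -585 - (-9308)/(-7420) = -585 - (-9308)*(-1)/7420 = -585 - 1*2327/1855 = -585 - 2327/1855 = -1087502/1855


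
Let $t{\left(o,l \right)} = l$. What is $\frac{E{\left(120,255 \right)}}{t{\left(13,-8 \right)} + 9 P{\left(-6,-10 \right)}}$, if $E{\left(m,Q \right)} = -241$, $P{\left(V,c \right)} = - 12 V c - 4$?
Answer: $\frac{241}{6524} \approx 0.036941$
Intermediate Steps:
$P{\left(V,c \right)} = -4 - 12 V c$ ($P{\left(V,c \right)} = - 12 V c - 4 = -4 - 12 V c$)
$\frac{E{\left(120,255 \right)}}{t{\left(13,-8 \right)} + 9 P{\left(-6,-10 \right)}} = - \frac{241}{-8 + 9 \left(-4 - \left(-72\right) \left(-10\right)\right)} = - \frac{241}{-8 + 9 \left(-4 - 720\right)} = - \frac{241}{-8 + 9 \left(-724\right)} = - \frac{241}{-8 - 6516} = - \frac{241}{-6524} = \left(-241\right) \left(- \frac{1}{6524}\right) = \frac{241}{6524}$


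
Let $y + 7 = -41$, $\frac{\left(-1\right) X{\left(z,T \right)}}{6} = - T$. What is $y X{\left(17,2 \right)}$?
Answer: $-576$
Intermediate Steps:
$X{\left(z,T \right)} = 6 T$ ($X{\left(z,T \right)} = - 6 \left(- T\right) = 6 T$)
$y = -48$ ($y = -7 - 41 = -48$)
$y X{\left(17,2 \right)} = - 48 \cdot 6 \cdot 2 = \left(-48\right) 12 = -576$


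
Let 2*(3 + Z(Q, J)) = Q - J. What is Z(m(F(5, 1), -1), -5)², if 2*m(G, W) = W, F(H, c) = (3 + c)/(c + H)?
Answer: 9/16 ≈ 0.56250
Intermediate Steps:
F(H, c) = (3 + c)/(H + c)
m(G, W) = W/2
Z(Q, J) = -3 + Q/2 - J/2 (Z(Q, J) = -3 + (Q - J)/2 = -3 + (Q/2 - J/2) = -3 + Q/2 - J/2)
Z(m(F(5, 1), -1), -5)² = (-3 + ((½)*(-1))/2 - ½*(-5))² = (-3 + (½)*(-½) + 5/2)² = (-3 - ¼ + 5/2)² = (-¾)² = 9/16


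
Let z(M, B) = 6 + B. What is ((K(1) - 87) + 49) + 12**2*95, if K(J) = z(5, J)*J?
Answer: 13649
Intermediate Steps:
K(J) = J*(6 + J) (K(J) = (6 + J)*J = J*(6 + J))
((K(1) - 87) + 49) + 12**2*95 = ((1*(6 + 1) - 87) + 49) + 12**2*95 = ((1*7 - 87) + 49) + 144*95 = ((7 - 87) + 49) + 13680 = (-80 + 49) + 13680 = -31 + 13680 = 13649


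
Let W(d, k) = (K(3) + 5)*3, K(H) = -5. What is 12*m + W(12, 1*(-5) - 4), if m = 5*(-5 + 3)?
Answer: -120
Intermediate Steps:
m = -10 (m = 5*(-2) = -10)
W(d, k) = 0 (W(d, k) = (-5 + 5)*3 = 0*3 = 0)
12*m + W(12, 1*(-5) - 4) = 12*(-10) + 0 = -120 + 0 = -120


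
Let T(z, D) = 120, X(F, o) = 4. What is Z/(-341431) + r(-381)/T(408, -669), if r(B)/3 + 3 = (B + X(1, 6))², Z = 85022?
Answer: 24261410713/6828620 ≈ 3552.9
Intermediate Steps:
r(B) = -9 + 3*(4 + B)² (r(B) = -9 + 3*(B + 4)² = -9 + 3*(4 + B)²)
Z/(-341431) + r(-381)/T(408, -669) = 85022/(-341431) + (-9 + 3*(4 - 381)²)/120 = 85022*(-1/341431) + (-9 + 3*(-377)²)*(1/120) = -85022/341431 + (-9 + 3*142129)*(1/120) = -85022/341431 + (-9 + 426387)*(1/120) = -85022/341431 + 426378*(1/120) = -85022/341431 + 71063/20 = 24261410713/6828620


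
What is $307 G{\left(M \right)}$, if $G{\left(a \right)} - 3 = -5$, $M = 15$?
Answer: $-614$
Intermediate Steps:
$G{\left(a \right)} = -2$ ($G{\left(a \right)} = 3 - 5 = -2$)
$307 G{\left(M \right)} = 307 \left(-2\right) = -614$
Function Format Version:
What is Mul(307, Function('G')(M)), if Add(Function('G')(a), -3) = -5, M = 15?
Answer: -614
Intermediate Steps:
Function('G')(a) = -2 (Function('G')(a) = Add(3, -5) = -2)
Mul(307, Function('G')(M)) = Mul(307, -2) = -614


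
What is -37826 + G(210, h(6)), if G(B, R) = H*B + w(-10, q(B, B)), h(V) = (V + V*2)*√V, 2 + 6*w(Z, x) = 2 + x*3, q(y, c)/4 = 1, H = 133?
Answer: -9894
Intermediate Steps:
q(y, c) = 4 (q(y, c) = 4*1 = 4)
w(Z, x) = x/2 (w(Z, x) = -⅓ + (2 + x*3)/6 = -⅓ + (2 + 3*x)/6 = -⅓ + (⅓ + x/2) = x/2)
h(V) = 3*V^(3/2) (h(V) = (V + 2*V)*√V = (3*V)*√V = 3*V^(3/2))
G(B, R) = 2 + 133*B (G(B, R) = 133*B + (½)*4 = 133*B + 2 = 2 + 133*B)
-37826 + G(210, h(6)) = -37826 + (2 + 133*210) = -37826 + (2 + 27930) = -37826 + 27932 = -9894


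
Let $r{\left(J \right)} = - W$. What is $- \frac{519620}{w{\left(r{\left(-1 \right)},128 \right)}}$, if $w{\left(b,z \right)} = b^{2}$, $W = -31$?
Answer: $- \frac{519620}{961} \approx -540.71$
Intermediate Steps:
$r{\left(J \right)} = 31$ ($r{\left(J \right)} = \left(-1\right) \left(-31\right) = 31$)
$- \frac{519620}{w{\left(r{\left(-1 \right)},128 \right)}} = - \frac{519620}{31^{2}} = - \frac{519620}{961}$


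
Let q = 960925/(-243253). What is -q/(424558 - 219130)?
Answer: 175/9100524 ≈ 1.9230e-5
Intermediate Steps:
q = -56525/14309 (q = 960925*(-1/243253) = -56525/14309 ≈ -3.9503)
-q/(424558 - 219130) = -(-56525)/(14309*(424558 - 219130)) = -(-56525)/(14309*205428) = -1*(-175/9100524) = 175/9100524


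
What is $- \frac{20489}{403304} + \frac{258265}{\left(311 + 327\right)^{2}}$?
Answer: $\frac{2177713251}{3730965304} \approx 0.58369$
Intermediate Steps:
$- \frac{20489}{403304} + \frac{258265}{\left(311 + 327\right)^{2}} = \left(-20489\right) \frac{1}{403304} + \frac{258265}{638^{2}} = - \frac{20489}{403304} + \frac{258265}{407044} = \frac{2177713251}{3730965304}$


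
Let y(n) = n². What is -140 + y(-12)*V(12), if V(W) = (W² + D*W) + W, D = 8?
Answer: 36148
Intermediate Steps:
V(W) = W² + 9*W (V(W) = (W² + 8*W) + W = W² + 9*W)
-140 + y(-12)*V(12) = -140 + (-12)²*(12*(9 + 12)) = -140 + 144*(12*21) = -140 + 144*252 = -140 + 36288 = 36148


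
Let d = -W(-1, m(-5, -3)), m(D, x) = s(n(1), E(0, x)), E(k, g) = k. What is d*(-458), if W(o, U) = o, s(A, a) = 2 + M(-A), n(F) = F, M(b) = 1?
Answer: -458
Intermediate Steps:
s(A, a) = 3 (s(A, a) = 2 + 1 = 3)
m(D, x) = 3
d = 1 (d = -1*(-1) = 1)
d*(-458) = 1*(-458) = -458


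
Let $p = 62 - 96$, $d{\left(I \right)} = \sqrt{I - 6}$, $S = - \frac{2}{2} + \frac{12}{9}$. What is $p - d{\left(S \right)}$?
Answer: $-34 - \frac{i \sqrt{51}}{3} \approx -34.0 - 2.3805 i$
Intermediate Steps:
$S = \frac{1}{3}$ ($S = \left(-2\right) \frac{1}{2} + 12 \cdot \frac{1}{9} = -1 + \frac{4}{3} = \frac{1}{3} \approx 0.33333$)
$d{\left(I \right)} = \sqrt{-6 + I}$
$p = -34$ ($p = 62 - 96 = -34$)
$p - d{\left(S \right)} = -34 - \sqrt{-6 + \frac{1}{3}} = -34 - \sqrt{- \frac{17}{3}} = -34 - \frac{i \sqrt{51}}{3}$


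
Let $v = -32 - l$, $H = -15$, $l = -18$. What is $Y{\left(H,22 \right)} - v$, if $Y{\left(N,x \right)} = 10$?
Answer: $24$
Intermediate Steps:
$v = -14$ ($v = -32 - -18 = -32 + 18 = -14$)
$Y{\left(H,22 \right)} - v = 10 - -14 = 10 + 14 = 24$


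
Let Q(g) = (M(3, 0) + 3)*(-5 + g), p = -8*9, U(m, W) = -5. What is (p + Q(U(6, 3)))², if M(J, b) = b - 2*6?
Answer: 324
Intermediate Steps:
M(J, b) = -12 + b (M(J, b) = b - 12 = -12 + b)
p = -72
Q(g) = 45 - 9*g (Q(g) = ((-12 + 0) + 3)*(-5 + g) = (-12 + 3)*(-5 + g) = -9*(-5 + g) = 45 - 9*g)
(p + Q(U(6, 3)))² = (-72 + (45 - 9*(-5)))² = (-72 + (45 + 45))² = (-72 + 90)² = 18² = 324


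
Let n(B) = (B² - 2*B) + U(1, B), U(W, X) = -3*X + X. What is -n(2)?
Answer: 4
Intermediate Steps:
U(W, X) = -2*X
n(B) = B² - 4*B (n(B) = (B² - 2*B) - 2*B = B² - 4*B)
-n(2) = -2*(-4 + 2) = -2*(-2) = -1*(-4) = 4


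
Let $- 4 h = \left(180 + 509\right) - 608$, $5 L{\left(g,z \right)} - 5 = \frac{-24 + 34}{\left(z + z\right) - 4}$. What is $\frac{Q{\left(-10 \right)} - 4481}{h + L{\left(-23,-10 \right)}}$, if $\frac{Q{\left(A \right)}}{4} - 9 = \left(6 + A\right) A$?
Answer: $\frac{12855}{58} \approx 221.64$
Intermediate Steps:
$Q{\left(A \right)} = 36 + 4 A \left(6 + A\right)$ ($Q{\left(A \right)} = 36 + 4 \left(6 + A\right) A = 36 + 4 A \left(6 + A\right)$)
$L{\left(g,z \right)} = 1 + \frac{2}{-4 + 2 z}$ ($L{\left(g,z \right)} = 1 + \frac{\left(-24 + 34\right) \frac{1}{\left(z + z\right) - 4}}{5} = 1 + \frac{10 \frac{1}{2 z - 4}}{5} = 1 + \frac{10 \frac{1}{-4 + 2 z}}{5} = 1 + \frac{2}{-4 + 2 z}$)
$h = - \frac{81}{4}$ ($h = - \frac{\left(180 + 509\right) - 608}{4} = - \frac{689 - 608}{4} = \left(- \frac{1}{4}\right) 81 = - \frac{81}{4} \approx -20.25$)
$\frac{Q{\left(-10 \right)} - 4481}{h + L{\left(-23,-10 \right)}} = \frac{\left(36 + 4 \left(-10\right)^{2} + 24 \left(-10\right)\right) - 4481}{- \frac{81}{4} + \frac{-1 - 10}{-2 - 10}} = \frac{\left(36 + 4 \cdot 100 - 240\right) - 4481}{- \frac{81}{4} + \frac{1}{-12} \left(-11\right)} = \frac{\left(36 + 400 - 240\right) - 4481}{- \frac{81}{4} - - \frac{11}{12}} = \frac{196 - 4481}{- \frac{81}{4} + \frac{11}{12}} = - \frac{4285}{- \frac{58}{3}} = \left(-4285\right) \left(- \frac{3}{58}\right) = \frac{12855}{58}$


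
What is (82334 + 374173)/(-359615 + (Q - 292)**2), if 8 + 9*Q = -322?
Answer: -4108563/2264339 ≈ -1.8145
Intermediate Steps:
Q = -110/3 (Q = -8/9 + (1/9)*(-322) = -8/9 - 322/9 = -110/3 ≈ -36.667)
(82334 + 374173)/(-359615 + (Q - 292)**2) = (82334 + 374173)/(-359615 + (-110/3 - 292)**2) = 456507/(-359615 + (-986/3)**2) = 456507/(-359615 + 972196/9) = 456507/(-2264339/9) = 456507*(-9/2264339) = -4108563/2264339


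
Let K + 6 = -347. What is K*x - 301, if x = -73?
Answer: 25468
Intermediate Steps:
K = -353 (K = -6 - 347 = -353)
K*x - 301 = -353*(-73) - 301 = 25769 - 301 = 25468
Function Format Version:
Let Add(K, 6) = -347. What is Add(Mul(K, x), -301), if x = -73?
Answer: 25468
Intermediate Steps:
K = -353 (K = Add(-6, -347) = -353)
Add(Mul(K, x), -301) = Add(Mul(-353, -73), -301) = Add(25769, -301) = 25468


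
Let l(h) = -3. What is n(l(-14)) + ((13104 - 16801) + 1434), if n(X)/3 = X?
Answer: -2272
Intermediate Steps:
n(X) = 3*X
n(l(-14)) + ((13104 - 16801) + 1434) = 3*(-3) + ((13104 - 16801) + 1434) = -9 + (-3697 + 1434) = -9 - 2263 = -2272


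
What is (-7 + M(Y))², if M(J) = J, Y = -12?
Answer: 361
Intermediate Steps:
(-7 + M(Y))² = (-7 - 12)² = (-19)² = 361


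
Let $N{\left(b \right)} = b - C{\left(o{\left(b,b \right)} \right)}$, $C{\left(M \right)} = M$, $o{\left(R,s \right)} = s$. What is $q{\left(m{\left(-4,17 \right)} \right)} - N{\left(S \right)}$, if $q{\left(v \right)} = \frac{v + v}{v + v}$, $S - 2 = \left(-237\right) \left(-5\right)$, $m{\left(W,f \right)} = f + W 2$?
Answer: $1$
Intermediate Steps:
$m{\left(W,f \right)} = f + 2 W$
$S = 1187$ ($S = 2 - -1185 = 2 + 1185 = 1187$)
$q{\left(v \right)} = 1$ ($q{\left(v \right)} = \frac{2 v}{2 v} = 2 v \frac{1}{2 v} = 1$)
$N{\left(b \right)} = 0$ ($N{\left(b \right)} = b - b = 0$)
$q{\left(m{\left(-4,17 \right)} \right)} - N{\left(S \right)} = 1 - 0 = 1 + 0 = 1$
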